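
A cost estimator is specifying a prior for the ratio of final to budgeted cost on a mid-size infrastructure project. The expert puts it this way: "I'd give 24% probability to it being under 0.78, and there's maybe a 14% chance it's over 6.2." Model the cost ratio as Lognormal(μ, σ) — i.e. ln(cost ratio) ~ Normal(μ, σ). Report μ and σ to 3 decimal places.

If T ~ Lognormal(μ,σ) then ln T ~ Normal(μ,σ), so the p-quantile of ln T is μ + z_p·σ.
ln(0.78) = -0.2485 and ln(6.2) = 1.825; z_{0.24} = -0.7063, z_{0.86} = 1.08.
σ = (1.825 − -0.2485)/(1.08 − (-0.7063)) = 1.160.
μ = -0.2485 − (-0.7063)·1.160 = 0.571.

μ ≈ 0.571, σ ≈ 1.160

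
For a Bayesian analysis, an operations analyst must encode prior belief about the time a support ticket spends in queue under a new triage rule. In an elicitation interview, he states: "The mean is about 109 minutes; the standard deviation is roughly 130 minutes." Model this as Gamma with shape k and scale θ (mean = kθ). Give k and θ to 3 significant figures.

For Gamma(k, scale θ): mean = kθ, variance = kθ², so CV = 1/√k.
CV = SD/mean = 130/109 = 1.193, hence k = 1/CV² = 0.703.
Then θ = mean/k = 109/0.703 = 155.

k ≈ 0.703, θ ≈ 155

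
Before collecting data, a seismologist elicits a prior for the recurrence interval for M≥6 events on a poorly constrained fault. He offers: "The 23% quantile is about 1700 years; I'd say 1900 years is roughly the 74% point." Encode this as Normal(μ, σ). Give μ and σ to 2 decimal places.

For Normal(μ,σ), the p-quantile is μ + z_p·σ. Here z_{0.23} = -0.7388, z_{0.74} = 0.6433.
So 1700 = μ − 0.7388σ and 1900 = μ + 0.6433σ.
Subtracting: σ = (1900 − 1700)/(0.6433 − (-0.7388)) = 144.70.
Then μ = 1700 − (-0.7388)·144.70 = 1806.91.

μ = 1806.91, σ = 144.70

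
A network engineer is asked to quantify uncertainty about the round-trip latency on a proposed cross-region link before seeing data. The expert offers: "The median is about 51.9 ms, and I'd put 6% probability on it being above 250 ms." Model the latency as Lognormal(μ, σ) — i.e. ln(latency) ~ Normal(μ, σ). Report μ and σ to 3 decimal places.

If T ~ Lognormal(μ,σ) then ln T ~ Normal(μ,σ), so the p-quantile of ln T is μ + z_p·σ.
ln(51.9) = 3.949 and ln(250) = 5.521; z_{0.5} = 0, z_{0.94} = 1.555.
σ = (5.521 − 3.949)/(1.555 − (0)) = 1.011.
μ = 3.949 − (0)·1.011 = 3.949.

μ ≈ 3.949, σ ≈ 1.011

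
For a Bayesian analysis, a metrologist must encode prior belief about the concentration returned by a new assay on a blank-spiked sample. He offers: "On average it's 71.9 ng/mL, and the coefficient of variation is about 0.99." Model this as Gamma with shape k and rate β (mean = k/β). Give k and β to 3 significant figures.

For Gamma(k, rate β): mean = k/β, variance = k/β², so CV = 1/√k.
CV = 0.99, hence k = 1/CV² = 1.02.
Then β = k/mean = 1.02/71.9 = 0.0142.

k ≈ 1.02, β ≈ 0.0142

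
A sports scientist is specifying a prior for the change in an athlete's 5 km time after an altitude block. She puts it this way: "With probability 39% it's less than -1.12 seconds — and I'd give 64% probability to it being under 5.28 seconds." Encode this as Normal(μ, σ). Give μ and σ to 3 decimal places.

μ = 1.683, σ = 10.035

The p-quantile of Normal(μ,σ) is μ + z_p·σ, with z_{0.39} = -0.2793 and z_{0.64} = 0.3585.
Eliminate σ: μ = (z₂·x₁ − z₁·x₂)/(z₂ − z₁) = (0.3585·-1.12 − (-0.2793)·5.28)/0.6378 = 1.683.
Then σ = (x₂ − x₁)/(z₂ − z₁) = (5.28 − -1.12)/0.6378 = 10.035.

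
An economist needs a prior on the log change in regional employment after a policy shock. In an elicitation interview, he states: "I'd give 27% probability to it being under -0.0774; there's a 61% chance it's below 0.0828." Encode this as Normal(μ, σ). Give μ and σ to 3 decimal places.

μ = 0.033, σ = 0.180

For Normal(μ,σ), the p-quantile is μ + z_p·σ. Here z_{0.27} = -0.6128, z_{0.61} = 0.2793.
So -0.0774 = μ − 0.6128σ and 0.0828 = μ + 0.2793σ.
Subtracting: σ = (0.0828 − -0.0774)/(0.2793 − (-0.6128)) = 0.180.
Then μ = -0.0774 − (-0.6128)·0.180 = 0.033.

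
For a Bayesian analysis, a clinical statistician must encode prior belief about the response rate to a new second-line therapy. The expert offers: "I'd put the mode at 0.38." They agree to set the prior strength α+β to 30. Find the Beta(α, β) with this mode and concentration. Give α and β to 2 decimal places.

For α,β > 1 the Beta mode is (α−1)/(α+β−2). With α+β = 30, the mode is (α−1)/28.
Set (α−1)/28 = 0.38 → α = 1 + 0.38·28 = 11.64.
β = 30 − α = 18.36.

α = 11.64, β = 18.36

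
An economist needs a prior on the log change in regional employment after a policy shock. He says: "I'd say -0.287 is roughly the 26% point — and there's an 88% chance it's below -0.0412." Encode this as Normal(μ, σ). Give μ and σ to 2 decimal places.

The p-quantile of Normal(μ,σ) is μ + z_p·σ, with z_{0.26} = -0.6433 and z_{0.88} = 1.175.
Eliminate σ: μ = (z₂·x₁ − z₁·x₂)/(z₂ − z₁) = (1.175·-0.287 − (-0.6433)·-0.0412)/1.818 = -0.20.
Then σ = (x₂ − x₁)/(z₂ − z₁) = (-0.0412 − -0.287)/1.818 = 0.14.

μ = -0.20, σ = 0.14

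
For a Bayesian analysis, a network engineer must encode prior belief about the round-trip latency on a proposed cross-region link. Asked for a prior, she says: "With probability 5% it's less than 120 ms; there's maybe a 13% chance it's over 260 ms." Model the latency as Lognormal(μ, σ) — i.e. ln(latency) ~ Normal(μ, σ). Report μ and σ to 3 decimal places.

If T ~ Lognormal(μ,σ) then ln T ~ Normal(μ,σ), so the p-quantile of ln T is μ + z_p·σ.
ln(120) = 4.787 and ln(260) = 5.561; z_{0.05} = -1.645, z_{0.87} = 1.126.
σ = (5.561 − 4.787)/(1.126 − (-1.645)) = 0.279.
μ = 4.787 − (-1.645)·0.279 = 5.246.

μ ≈ 5.246, σ ≈ 0.279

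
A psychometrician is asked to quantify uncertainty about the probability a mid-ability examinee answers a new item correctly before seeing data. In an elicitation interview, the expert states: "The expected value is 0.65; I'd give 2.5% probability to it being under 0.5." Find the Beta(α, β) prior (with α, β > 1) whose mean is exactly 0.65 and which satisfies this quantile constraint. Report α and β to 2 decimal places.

α ≈ 26.75, β ≈ 14.40

With mean 0.65 fixed, write α = 0.65s, β = 0.35s where s = α+β.
Need P(θ < 0.5) = 0.025 under Beta(0.65s, 0.35s). Normal approximation: (q−m)/√(m(1−m)/s) ≈ z_{0.025} = -1.96, so s ≈ 0.65·0.35·(-1.96)²/(0.5−0.65)² = 38.8.
At s = 38.8: P(θ<0.5) ≈ 0.028. Adjusting to match 0.025 gives s ≈ 41.15.
So α = 0.65·41.15 ≈ 26.75, β = 0.35·41.15 ≈ 14.40.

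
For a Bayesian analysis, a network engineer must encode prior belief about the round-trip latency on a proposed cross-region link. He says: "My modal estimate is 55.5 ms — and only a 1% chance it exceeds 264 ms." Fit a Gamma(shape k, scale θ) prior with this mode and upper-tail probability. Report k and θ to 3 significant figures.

k ≈ 2.64, θ ≈ 33.9

Gamma(k,θ) with k>1 has mode (k−1)θ, so θ = 55.5/(k−1).
Need P(X < 264) = 0.99 with θ tied to k this way. Start at k = 2, θ = 55.5: P(X<264) ≈ 0.951.
Too low — raise k to concentrate. Iterating converges to k ≈ 2.64.
Then θ = 55.5/(2.64−1) ≈ 33.9.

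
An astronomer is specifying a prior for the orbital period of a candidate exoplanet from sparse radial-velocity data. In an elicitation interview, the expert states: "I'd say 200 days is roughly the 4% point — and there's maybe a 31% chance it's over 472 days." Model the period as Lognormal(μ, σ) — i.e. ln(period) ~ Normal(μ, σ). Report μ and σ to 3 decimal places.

μ ≈ 5.967, σ ≈ 0.382

If T ~ Lognormal(μ,σ) then ln T ~ Normal(μ,σ), so the p-quantile of ln T is μ + z_p·σ.
ln(200) = 5.298 and ln(472) = 6.157; z_{0.04} = -1.751, z_{0.69} = 0.4959.
σ = (6.157 − 5.298)/(0.4959 − (-1.751)) = 0.382.
μ = 5.298 − (-1.751)·0.382 = 5.967.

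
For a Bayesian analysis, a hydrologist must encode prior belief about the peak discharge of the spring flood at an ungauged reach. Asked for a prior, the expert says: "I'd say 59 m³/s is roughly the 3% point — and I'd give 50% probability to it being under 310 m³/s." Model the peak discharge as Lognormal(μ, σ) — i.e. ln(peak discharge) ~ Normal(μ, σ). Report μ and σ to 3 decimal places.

If T ~ Lognormal(μ,σ) then ln T ~ Normal(μ,σ), so the p-quantile of ln T is μ + z_p·σ.
ln(59) = 4.078 and ln(310) = 5.737; z_{0.03} = -1.881, z_{0.5} = 0.
σ = (5.737 − 4.078)/(0 − (-1.881)) = 0.882.
μ = 4.078 − (-1.881)·0.882 = 5.737.

μ ≈ 5.737, σ ≈ 0.882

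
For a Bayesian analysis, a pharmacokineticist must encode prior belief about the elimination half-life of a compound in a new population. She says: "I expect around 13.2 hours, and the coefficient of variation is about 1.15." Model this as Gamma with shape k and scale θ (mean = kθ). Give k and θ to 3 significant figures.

For Gamma(k, scale θ): mean = kθ, variance = kθ², so CV = 1/√k.
CV = 1.15, hence k = 1/CV² = 0.756.
Then θ = mean/k = 13.2/0.756 = 17.5.

k ≈ 0.756, θ ≈ 17.5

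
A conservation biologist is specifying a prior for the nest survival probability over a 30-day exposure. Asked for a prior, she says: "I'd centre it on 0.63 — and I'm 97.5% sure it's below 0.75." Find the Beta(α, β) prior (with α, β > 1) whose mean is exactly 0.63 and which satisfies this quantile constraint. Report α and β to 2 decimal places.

α ≈ 35.53, β ≈ 20.87

With mean 0.63 fixed, write α = 0.63s, β = 0.37s where s = α+β.
Need P(θ < 0.75) = 0.975 under Beta(0.63s, 0.37s). Normal approximation: (q−m)/√(m(1−m)/s) ≈ z_{0.975} = 1.96, so s ≈ 0.63·0.37·(1.96)²/(0.75−0.63)² = 62.2.
At s = 62.2: P(θ<0.75) ≈ 0.980. Adjusting to match 0.975 gives s ≈ 56.39.
So α = 0.63·56.39 ≈ 35.53, β = 0.37·56.39 ≈ 20.87.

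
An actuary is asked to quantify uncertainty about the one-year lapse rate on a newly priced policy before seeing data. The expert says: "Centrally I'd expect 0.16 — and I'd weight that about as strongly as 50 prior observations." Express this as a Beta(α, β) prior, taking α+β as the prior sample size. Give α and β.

Under the effective-sample-size interpretation, Beta(α, β) has prior mean α/(α+β) and prior sample size α+β.
So α+β = 50 and α/(α+β) = 0.16, giving α = 0.16·50 = 8 and β = 50 − 8 = 42.

α = 8, β = 42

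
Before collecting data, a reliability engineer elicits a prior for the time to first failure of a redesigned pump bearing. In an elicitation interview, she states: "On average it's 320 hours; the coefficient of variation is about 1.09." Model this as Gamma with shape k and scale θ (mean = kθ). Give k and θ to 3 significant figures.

For Gamma(k, scale θ): mean = kθ, variance = kθ², so CV = 1/√k.
CV = 1.09, hence k = 1/CV² = 0.842.
Then θ = mean/k = 320/0.842 = 380.

k ≈ 0.842, θ ≈ 380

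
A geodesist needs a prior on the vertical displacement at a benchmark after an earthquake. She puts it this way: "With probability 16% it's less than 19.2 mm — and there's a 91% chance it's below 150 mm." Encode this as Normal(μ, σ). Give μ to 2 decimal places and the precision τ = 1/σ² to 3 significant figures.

The p-quantile of Normal(μ,σ) is μ + z_p·σ, with z_{0.16} = -0.9945 and z_{0.91} = 1.341.
Eliminate σ: μ = (z₂·x₁ − z₁·x₂)/(z₂ − z₁) = (1.341·19.2 − (-0.9945)·150)/2.335 = 74.90.
Then σ = (x₂ − x₁)/(z₂ − z₁) = (150 − 19.2)/2.335 = 56.01.
Precision τ = 1/σ² = 1/56.01² = 0.000319.

μ = 74.90, τ = 0.000319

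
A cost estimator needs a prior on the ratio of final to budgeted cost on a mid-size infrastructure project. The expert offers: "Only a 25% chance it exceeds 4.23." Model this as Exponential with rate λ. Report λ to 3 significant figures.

P(T > 4.23) = e^(−λ·4.23) = 0.25, so λ = −ln(0.25)/4.23 = 0.328.

λ ≈ 0.328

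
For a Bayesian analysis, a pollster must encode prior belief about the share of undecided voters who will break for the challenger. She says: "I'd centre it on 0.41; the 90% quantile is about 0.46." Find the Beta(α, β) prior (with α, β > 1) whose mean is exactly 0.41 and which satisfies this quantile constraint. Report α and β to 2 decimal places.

α ≈ 65.64, β ≈ 94.46

With mean 0.41 fixed, write α = 0.41s, β = 0.59s where s = α+β.
Need P(θ < 0.46) = 0.9 under Beta(0.41s, 0.59s). Normal approximation: (q−m)/√(m(1−m)/s) ≈ z_{0.9} = 1.28, so s ≈ 0.41·0.59·(1.28)²/(0.46−0.41)² = 158.9.
At s = 158.9: P(θ<0.46) ≈ 0.899. Adjusting to match 0.9 gives s ≈ 160.11.
So α = 0.41·160.11 ≈ 65.64, β = 0.59·160.11 ≈ 94.46.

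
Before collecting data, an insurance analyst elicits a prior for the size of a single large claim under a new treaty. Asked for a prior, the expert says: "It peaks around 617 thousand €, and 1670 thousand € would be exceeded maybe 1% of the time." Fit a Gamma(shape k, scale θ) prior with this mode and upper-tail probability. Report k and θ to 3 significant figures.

k ≈ 5.65, θ ≈ 133

Gamma(k,θ) with k>1 has mode (k−1)θ, so θ = 617/(k−1).
Need P(X < 1670) = 0.99 with θ tied to k this way. Start at k = 2, θ = 617: P(X<1670) ≈ 0.753.
Too low — raise k to concentrate. Iterating converges to k ≈ 5.65.
Then θ = 617/(5.65−1) ≈ 133.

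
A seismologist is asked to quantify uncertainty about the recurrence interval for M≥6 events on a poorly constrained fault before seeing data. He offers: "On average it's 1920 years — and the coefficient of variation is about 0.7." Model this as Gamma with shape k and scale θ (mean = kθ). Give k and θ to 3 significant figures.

k ≈ 2.04, θ ≈ 941

For Gamma(k, scale θ): mean = kθ, variance = kθ², so CV = 1/√k.
CV = 0.7, hence k = 1/CV² = 2.04.
Then θ = mean/k = 1920/2.04 = 941.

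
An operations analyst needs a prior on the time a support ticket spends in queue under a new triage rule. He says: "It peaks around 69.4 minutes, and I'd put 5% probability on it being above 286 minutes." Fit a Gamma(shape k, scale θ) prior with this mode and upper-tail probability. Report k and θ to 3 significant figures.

k ≈ 2.25, θ ≈ 55.6

Gamma(k,θ) with k>1 has mode (k−1)θ, so θ = 69.4/(k−1).
Need P(X < 286) = 0.95 with θ tied to k this way. Start at k = 2, θ = 69.4: P(X<286) ≈ 0.917.
Too low — raise k to concentrate. Iterating converges to k ≈ 2.25.
Then θ = 69.4/(2.25−1) ≈ 55.6.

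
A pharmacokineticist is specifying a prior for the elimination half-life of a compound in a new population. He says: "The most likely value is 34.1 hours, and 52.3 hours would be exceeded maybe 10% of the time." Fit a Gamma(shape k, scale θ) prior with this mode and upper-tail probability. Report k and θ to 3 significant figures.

Gamma(k,θ) with k>1 has mode (k−1)θ, so θ = 34.1/(k−1).
Need P(X < 52.3) = 0.9 with θ tied to k this way. Start at k = 2, θ = 34.1: P(X<52.3) ≈ 0.453.
Too low — raise k to concentrate. Iterating converges to k ≈ 11.2.
Then θ = 34.1/(11.2−1) ≈ 3.34.

k ≈ 11.2, θ ≈ 3.34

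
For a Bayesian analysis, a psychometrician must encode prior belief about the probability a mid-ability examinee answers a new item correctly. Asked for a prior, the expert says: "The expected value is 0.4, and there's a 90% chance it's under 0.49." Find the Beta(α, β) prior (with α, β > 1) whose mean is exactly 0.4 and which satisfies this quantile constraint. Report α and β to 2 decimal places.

α ≈ 19.71, β ≈ 29.56

With mean 0.4 fixed, write α = 0.4s, β = 0.6s where s = α+β.
Need P(θ < 0.49) = 0.9 under Beta(0.4s, 0.6s). Normal approximation: (q−m)/√(m(1−m)/s) ≈ z_{0.9} = 1.28, so s ≈ 0.4·0.6·(1.28)²/(0.49−0.4)² = 48.7.
At s = 48.7: P(θ<0.49) ≈ 0.899. Adjusting to match 0.9 gives s ≈ 49.27.
So α = 0.4·49.27 ≈ 19.71, β = 0.6·49.27 ≈ 29.56.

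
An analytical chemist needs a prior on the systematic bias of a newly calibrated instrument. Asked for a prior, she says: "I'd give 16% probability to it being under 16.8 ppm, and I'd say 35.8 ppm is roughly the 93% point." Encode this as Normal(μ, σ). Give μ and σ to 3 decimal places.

The p-quantile of Normal(μ,σ) is μ + z_p·σ, with z_{0.16} = -0.9945 and z_{0.93} = 1.476.
Eliminate σ: μ = (z₂·x₁ − z₁·x₂)/(z₂ − z₁) = (1.476·16.8 − (-0.9945)·35.8)/2.47 = 24.449.
Then σ = (x₂ − x₁)/(z₂ − z₁) = (35.8 − 16.8)/2.47 = 7.692.

μ = 24.449, σ = 7.692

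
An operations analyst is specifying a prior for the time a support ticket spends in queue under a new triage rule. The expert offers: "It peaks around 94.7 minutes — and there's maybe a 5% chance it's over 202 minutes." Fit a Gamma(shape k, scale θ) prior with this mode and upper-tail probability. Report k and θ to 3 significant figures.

Gamma(k,θ) with k>1 has mode (k−1)θ, so θ = 94.7/(k−1).
Need P(X < 202) = 0.95 with θ tied to k this way. Start at k = 2, θ = 94.7: P(X<202) ≈ 0.629.
Too low — raise k to concentrate. Iterating converges to k ≈ 5.81.
Then θ = 94.7/(5.81−1) ≈ 19.7.

k ≈ 5.81, θ ≈ 19.7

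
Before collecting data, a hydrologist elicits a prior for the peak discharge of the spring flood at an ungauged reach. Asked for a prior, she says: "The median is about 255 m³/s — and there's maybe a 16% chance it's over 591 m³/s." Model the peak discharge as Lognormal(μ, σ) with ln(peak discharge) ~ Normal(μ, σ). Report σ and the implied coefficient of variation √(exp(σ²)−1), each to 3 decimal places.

If T ~ Lognormal(μ,σ) then ln T ~ Normal(μ,σ), so the p-quantile of ln T is μ + z_p·σ.
ln(255) = 5.541 and ln(591) = 6.382; z_{0.5} = 0, z_{0.84} = 0.9945.
σ = (6.382 − 5.541)/(0.9945 − (0)) = 0.845.
μ = 5.541 − (0)·0.845 = 5.541.
CV = √(exp(σ²)−1) = √(exp(0.7144)−1) = 1.021.

σ ≈ 0.845, CV ≈ 1.021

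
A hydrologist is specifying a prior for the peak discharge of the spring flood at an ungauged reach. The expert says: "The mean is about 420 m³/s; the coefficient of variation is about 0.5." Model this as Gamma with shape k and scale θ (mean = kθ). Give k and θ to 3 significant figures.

k ≈ 4, θ ≈ 105

For Gamma(k, scale θ): mean = kθ, variance = kθ², so CV = 1/√k.
CV = 0.5, hence k = 1/CV² = 4.
Then θ = mean/k = 420/4 = 105.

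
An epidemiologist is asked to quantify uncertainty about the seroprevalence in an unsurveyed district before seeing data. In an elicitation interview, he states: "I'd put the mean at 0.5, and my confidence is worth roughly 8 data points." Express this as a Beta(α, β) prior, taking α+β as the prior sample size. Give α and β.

α = 4, β = 4

Under the effective-sample-size interpretation, Beta(α, β) has prior mean α/(α+β) and prior sample size α+β.
So α+β = 8 and α/(α+β) = 0.5, giving α = 0.5·8 = 4 and β = 8 − 4 = 4.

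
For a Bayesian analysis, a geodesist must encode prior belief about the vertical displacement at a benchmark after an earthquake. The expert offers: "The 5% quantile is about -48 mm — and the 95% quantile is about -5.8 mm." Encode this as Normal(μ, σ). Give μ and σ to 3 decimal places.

For Normal(μ,σ), the p-quantile is μ + z_p·σ. Here z_{0.05} = -1.645, z_{0.95} = 1.645.
So -48 = μ − 1.645σ and -5.8 = μ + 1.645σ.
Subtracting: σ = (-5.8 − -48)/(1.645 − (-1.645)) = 12.828.
Then μ = -48 − (-1.645)·12.828 = -26.900.

μ = -26.900, σ = 12.828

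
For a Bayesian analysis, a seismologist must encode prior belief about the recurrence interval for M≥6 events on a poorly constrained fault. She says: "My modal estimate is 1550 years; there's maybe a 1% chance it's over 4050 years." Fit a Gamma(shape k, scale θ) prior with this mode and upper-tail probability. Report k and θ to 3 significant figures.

k ≈ 6.04, θ ≈ 308

Gamma(k,θ) with k>1 has mode (k−1)θ, so θ = 1550/(k−1).
Need P(X < 4050) = 0.99 with θ tied to k this way. Start at k = 2, θ = 1550: P(X<4050) ≈ 0.735.
Too low — raise k to concentrate. Iterating converges to k ≈ 6.04.
Then θ = 1550/(6.04−1) ≈ 308.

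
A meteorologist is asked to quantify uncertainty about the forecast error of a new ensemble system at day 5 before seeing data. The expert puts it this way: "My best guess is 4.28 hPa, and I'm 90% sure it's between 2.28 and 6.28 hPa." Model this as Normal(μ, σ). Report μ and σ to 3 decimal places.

μ = 4.280, σ = 1.216

A symmetric 90% interval runs μ ± z·σ with z = 1.645.
Half-width = 2, so σ = 2/1.645 = 1.216.
μ is the stated best guess, 4.280.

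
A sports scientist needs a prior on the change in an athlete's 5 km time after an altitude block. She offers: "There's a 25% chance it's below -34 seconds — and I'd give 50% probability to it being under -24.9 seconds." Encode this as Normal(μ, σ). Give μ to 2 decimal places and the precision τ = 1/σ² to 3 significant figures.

μ = -24.90, τ = 0.00549

The p-quantile of Normal(μ,σ) is μ + z_p·σ, with z_{0.25} = -0.6745 and z_{0.5} = 0.
Eliminate σ: μ = (z₂·x₁ − z₁·x₂)/(z₂ − z₁) = (0·-34 − (-0.6745)·-24.9)/0.6745 = -24.90.
Then σ = (x₂ − x₁)/(z₂ − z₁) = (-24.9 − -34)/0.6745 = 13.49.
Precision τ = 1/σ² = 1/13.49² = 0.00549.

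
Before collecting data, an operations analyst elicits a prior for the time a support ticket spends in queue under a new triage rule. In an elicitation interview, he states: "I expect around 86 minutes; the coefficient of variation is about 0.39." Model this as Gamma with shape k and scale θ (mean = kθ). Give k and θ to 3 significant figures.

k ≈ 6.57, θ ≈ 13.1

For Gamma(k, scale θ): mean = kθ, variance = kθ², so CV = 1/√k.
CV = 0.39, hence k = 1/CV² = 6.57.
Then θ = mean/k = 86/6.57 = 13.1.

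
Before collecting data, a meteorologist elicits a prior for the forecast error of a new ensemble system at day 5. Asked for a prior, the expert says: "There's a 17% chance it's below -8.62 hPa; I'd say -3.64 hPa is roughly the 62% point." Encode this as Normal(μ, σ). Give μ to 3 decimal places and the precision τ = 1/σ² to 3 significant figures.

For Normal(μ,σ), the p-quantile is μ + z_p·σ. Here z_{0.17} = -0.9542, z_{0.62} = 0.3055.
So -8.62 = μ − 0.9542σ and -3.64 = μ + 0.3055σ.
Subtracting: σ = (-3.64 − -8.62)/(0.3055 − (-0.9542)) = 3.953.
Then μ = -8.62 − (-0.9542)·3.953 = -4.848.
Precision τ = 1/σ² = 1/3.953² = 0.064.

μ = -4.848, τ = 0.064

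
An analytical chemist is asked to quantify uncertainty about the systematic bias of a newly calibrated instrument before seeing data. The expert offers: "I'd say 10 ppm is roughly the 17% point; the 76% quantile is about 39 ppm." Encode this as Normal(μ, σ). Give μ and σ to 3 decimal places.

μ = 26.664, σ = 17.465

The p-quantile of Normal(μ,σ) is μ + z_p·σ, with z_{0.17} = -0.9542 and z_{0.76} = 0.7063.
Eliminate σ: μ = (z₂·x₁ − z₁·x₂)/(z₂ − z₁) = (0.7063·10 − (-0.9542)·39)/1.66 = 26.664.
Then σ = (x₂ − x₁)/(z₂ − z₁) = (39 − 10)/1.66 = 17.465.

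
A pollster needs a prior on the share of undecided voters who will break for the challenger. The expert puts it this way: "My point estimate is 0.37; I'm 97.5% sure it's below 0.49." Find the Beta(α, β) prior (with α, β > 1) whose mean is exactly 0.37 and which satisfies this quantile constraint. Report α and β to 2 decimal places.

α ≈ 23.98, β ≈ 40.84

With mean 0.37 fixed, write α = 0.37s, β = 0.63s where s = α+β.
Need P(θ < 0.49) = 0.975 under Beta(0.37s, 0.63s). Normal approximation: (q−m)/√(m(1−m)/s) ≈ z_{0.975} = 1.96, so s ≈ 0.37·0.63·(1.96)²/(0.49−0.37)² = 62.2.
At s = 62.2: P(θ<0.49) ≈ 0.973. Adjusting to match 0.975 gives s ≈ 64.82.
So α = 0.37·64.82 ≈ 23.98, β = 0.63·64.82 ≈ 40.84.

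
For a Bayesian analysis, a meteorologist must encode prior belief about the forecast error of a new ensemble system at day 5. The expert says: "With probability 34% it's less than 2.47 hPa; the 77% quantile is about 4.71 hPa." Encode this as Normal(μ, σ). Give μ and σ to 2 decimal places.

For Normal(μ,σ), the p-quantile is μ + z_p·σ. Here z_{0.34} = -0.4125, z_{0.77} = 0.7388.
So 2.47 = μ − 0.4125σ and 4.71 = μ + 0.7388σ.
Subtracting: σ = (4.71 − 2.47)/(0.7388 − (-0.4125)) = 1.95.
Then μ = 2.47 − (-0.4125)·1.95 = 3.27.

μ = 3.27, σ = 1.95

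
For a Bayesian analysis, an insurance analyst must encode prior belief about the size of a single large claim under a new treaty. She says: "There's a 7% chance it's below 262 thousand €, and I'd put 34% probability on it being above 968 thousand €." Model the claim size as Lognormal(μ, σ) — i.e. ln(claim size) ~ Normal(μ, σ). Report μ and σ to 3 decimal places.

μ ≈ 6.590, σ ≈ 0.692

If T ~ Lognormal(μ,σ) then ln T ~ Normal(μ,σ), so the p-quantile of ln T is μ + z_p·σ.
ln(262) = 5.568 and ln(968) = 6.875; z_{0.07} = -1.476, z_{0.66} = 0.4125.
σ = (6.875 − 5.568)/(0.4125 − (-1.476)) = 0.692.
μ = 5.568 − (-1.476)·0.692 = 6.590.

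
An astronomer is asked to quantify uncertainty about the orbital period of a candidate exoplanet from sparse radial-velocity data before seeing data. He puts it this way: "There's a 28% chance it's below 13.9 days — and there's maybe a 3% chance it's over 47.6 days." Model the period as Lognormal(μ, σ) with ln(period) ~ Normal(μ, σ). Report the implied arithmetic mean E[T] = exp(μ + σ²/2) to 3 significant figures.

If T ~ Lognormal(μ,σ) then ln T ~ Normal(μ,σ), so the p-quantile of ln T is μ + z_p·σ.
ln(13.9) = 2.632 and ln(47.6) = 3.863; z_{0.28} = -0.5828, z_{0.97} = 1.881.
σ = (3.863 − 2.632)/(1.881 − (-0.5828)) = 0.500.
μ = 2.632 − (-0.5828)·0.500 = 2.923.
E[T] = exp(μ + σ²/2) = exp(2.923 + 0.1248) = 21.1 days.

E[T] ≈ 21.1 days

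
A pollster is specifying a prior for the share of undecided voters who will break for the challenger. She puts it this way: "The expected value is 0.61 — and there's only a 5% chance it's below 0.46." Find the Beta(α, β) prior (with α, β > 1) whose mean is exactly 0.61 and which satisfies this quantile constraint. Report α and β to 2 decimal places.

α ≈ 17.93, β ≈ 11.47

With mean 0.61 fixed, write α = 0.61s, β = 0.39s where s = α+β.
Need P(θ < 0.46) = 0.05 under Beta(0.61s, 0.39s). Normal approximation: (q−m)/√(m(1−m)/s) ≈ z_{0.05} = -1.64, so s ≈ 0.61·0.39·(-1.64)²/(0.46−0.61)² = 28.6.
At s = 28.6: P(θ<0.46) ≈ 0.052. Adjusting to match 0.05 gives s ≈ 29.40.
So α = 0.61·29.40 ≈ 17.93, β = 0.39·29.40 ≈ 11.47.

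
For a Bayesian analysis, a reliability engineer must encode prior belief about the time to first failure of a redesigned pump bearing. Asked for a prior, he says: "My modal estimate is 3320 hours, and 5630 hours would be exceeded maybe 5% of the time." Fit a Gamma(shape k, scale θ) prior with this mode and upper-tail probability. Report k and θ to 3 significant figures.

k ≈ 11, θ ≈ 332

Gamma(k,θ) with k>1 has mode (k−1)θ, so θ = 3320/(k−1).
Need P(X < 5630) = 0.95 with θ tied to k this way. Start at k = 2, θ = 3320: P(X<5630) ≈ 0.505.
Too low — raise k to concentrate. Iterating converges to k ≈ 11.
Then θ = 3320/(11−1) ≈ 332.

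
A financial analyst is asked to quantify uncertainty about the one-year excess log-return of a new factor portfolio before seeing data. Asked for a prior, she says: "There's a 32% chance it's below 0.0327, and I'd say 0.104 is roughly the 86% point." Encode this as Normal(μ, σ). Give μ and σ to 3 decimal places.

For Normal(μ,σ), the p-quantile is μ + z_p·σ. Here z_{0.32} = -0.4677, z_{0.86} = 1.08.
So 0.0327 = μ − 0.4677σ and 0.104 = μ + 1.08σ.
Subtracting: σ = (0.104 − 0.0327)/(1.08 − (-0.4677)) = 0.046.
Then μ = 0.0327 − (-0.4677)·0.046 = 0.054.

μ = 0.054, σ = 0.046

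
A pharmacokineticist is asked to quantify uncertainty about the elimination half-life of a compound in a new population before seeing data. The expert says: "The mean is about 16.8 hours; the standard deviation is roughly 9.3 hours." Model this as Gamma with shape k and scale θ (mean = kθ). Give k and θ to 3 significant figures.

k ≈ 3.26, θ ≈ 5.15

For Gamma(k, scale θ): mean = kθ, variance = kθ², so CV = 1/√k.
CV = SD/mean = 9.3/16.8 = 0.5536, hence k = 1/CV² = 3.26.
Then θ = mean/k = 16.8/3.26 = 5.15.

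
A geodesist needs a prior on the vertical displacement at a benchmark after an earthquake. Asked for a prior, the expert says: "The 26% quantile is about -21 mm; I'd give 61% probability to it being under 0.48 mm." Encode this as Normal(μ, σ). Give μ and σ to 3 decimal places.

For Normal(μ,σ), the p-quantile is μ + z_p·σ. Here z_{0.26} = -0.6433, z_{0.61} = 0.2793.
So -21 = μ − 0.6433σ and 0.48 = μ + 0.2793σ.
Subtracting: σ = (0.48 − -21)/(0.2793 − (-0.6433)) = 23.280.
Then μ = -21 − (-0.6433)·23.280 = -6.023.

μ = -6.023, σ = 23.280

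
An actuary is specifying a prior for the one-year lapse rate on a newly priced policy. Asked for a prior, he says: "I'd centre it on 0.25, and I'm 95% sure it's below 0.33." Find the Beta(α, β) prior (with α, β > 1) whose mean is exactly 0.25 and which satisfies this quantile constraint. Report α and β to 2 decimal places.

With mean 0.25 fixed, write α = 0.25s, β = 0.75s where s = α+β.
Need P(θ < 0.33) = 0.95 under Beta(0.25s, 0.75s). Normal approximation: (q−m)/√(m(1−m)/s) ≈ z_{0.95} = 1.64, so s ≈ 0.25·0.75·(1.64)²/(0.33−0.25)² = 79.3.
At s = 79.3: P(θ<0.33) ≈ 0.944. Adjusting to match 0.95 gives s ≈ 85.17.
So α = 0.25·85.17 ≈ 21.29, β = 0.75·85.17 ≈ 63.88.

α ≈ 21.29, β ≈ 63.88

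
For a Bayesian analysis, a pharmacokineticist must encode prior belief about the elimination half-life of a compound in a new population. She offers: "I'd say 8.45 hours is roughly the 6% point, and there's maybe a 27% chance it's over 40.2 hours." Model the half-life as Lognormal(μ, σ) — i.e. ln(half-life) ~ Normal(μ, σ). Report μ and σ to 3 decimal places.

μ ≈ 3.253, σ ≈ 0.720

If T ~ Lognormal(μ,σ) then ln T ~ Normal(μ,σ), so the p-quantile of ln T is μ + z_p·σ.
ln(8.45) = 2.134 and ln(40.2) = 3.694; z_{0.06} = -1.555, z_{0.73} = 0.6128.
σ = (3.694 − 2.134)/(0.6128 − (-1.555)) = 0.720.
μ = 2.134 − (-1.555)·0.720 = 3.253.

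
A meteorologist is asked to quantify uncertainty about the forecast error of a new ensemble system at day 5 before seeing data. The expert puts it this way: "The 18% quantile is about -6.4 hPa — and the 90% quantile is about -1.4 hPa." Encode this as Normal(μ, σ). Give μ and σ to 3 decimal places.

For Normal(μ,σ), the p-quantile is μ + z_p·σ. Here z_{0.18} = -0.9154, z_{0.9} = 1.282.
So -6.4 = μ − 0.9154σ and -1.4 = μ + 1.282σ.
Subtracting: σ = (-1.4 − -6.4)/(1.282 − (-0.9154)) = 2.276.
Then μ = -6.4 − (-0.9154)·2.276 = -4.317.

μ = -4.317, σ = 2.276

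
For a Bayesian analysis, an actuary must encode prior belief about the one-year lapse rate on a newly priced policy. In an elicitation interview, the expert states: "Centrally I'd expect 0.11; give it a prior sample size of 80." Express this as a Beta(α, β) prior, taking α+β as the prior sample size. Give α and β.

Under the effective-sample-size interpretation, Beta(α, β) has prior mean α/(α+β) and prior sample size α+β.
So α+β = 80 and α/(α+β) = 0.11, giving α = 0.11·80 = 8.8 and β = 80 − 8.8 = 71.2.

α = 8.8, β = 71.2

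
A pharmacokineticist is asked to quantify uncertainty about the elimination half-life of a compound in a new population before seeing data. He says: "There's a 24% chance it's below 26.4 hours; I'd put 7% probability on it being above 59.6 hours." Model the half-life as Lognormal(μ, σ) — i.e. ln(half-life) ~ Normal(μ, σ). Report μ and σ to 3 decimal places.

If T ~ Lognormal(μ,σ) then ln T ~ Normal(μ,σ), so the p-quantile of ln T is μ + z_p·σ.
ln(26.4) = 3.273 and ln(59.6) = 4.088; z_{0.24} = -0.7063, z_{0.93} = 1.476.
σ = (4.088 − 3.273)/(1.476 − (-0.7063)) = 0.373.
μ = 3.273 − (-0.7063)·0.373 = 3.537.

μ ≈ 3.537, σ ≈ 0.373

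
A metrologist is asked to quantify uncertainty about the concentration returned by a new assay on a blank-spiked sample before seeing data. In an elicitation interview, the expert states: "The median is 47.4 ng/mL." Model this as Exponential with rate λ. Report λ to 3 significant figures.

Exponential median = ln 2 / λ, so λ = ln 2 / 47.4 = 0.0146.

λ ≈ 0.0146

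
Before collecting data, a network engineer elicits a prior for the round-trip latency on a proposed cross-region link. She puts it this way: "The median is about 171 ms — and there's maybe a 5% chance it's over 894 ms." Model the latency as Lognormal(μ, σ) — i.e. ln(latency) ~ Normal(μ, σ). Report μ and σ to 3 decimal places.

If T ~ Lognormal(μ,σ) then ln T ~ Normal(μ,σ), so the p-quantile of ln T is μ + z_p·σ.
ln(171) = 5.142 and ln(894) = 6.796; z_{0.5} = 0, z_{0.95} = 1.645.
σ = (6.796 − 5.142)/(1.645 − (0)) = 1.006.
μ = 5.142 − (0)·1.006 = 5.142.

μ ≈ 5.142, σ ≈ 1.006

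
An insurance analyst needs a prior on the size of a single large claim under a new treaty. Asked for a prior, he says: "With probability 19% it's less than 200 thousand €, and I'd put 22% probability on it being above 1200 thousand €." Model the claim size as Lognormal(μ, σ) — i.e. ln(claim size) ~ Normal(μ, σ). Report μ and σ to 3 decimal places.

If T ~ Lognormal(μ,σ) then ln T ~ Normal(μ,σ), so the p-quantile of ln T is μ + z_p·σ.
ln(200) = 5.298 and ln(1200) = 7.09; z_{0.19} = -0.8779, z_{0.78} = 0.7722.
σ = (7.09 − 5.298)/(0.7722 − (-0.8779)) = 1.086.
μ = 5.298 − (-0.8779)·1.086 = 6.252.

μ ≈ 6.252, σ ≈ 1.086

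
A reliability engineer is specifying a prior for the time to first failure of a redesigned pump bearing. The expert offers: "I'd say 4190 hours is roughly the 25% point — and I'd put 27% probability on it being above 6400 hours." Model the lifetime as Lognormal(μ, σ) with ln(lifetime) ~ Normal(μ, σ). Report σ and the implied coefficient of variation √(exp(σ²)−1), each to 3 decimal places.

σ ≈ 0.329, CV ≈ 0.338

If T ~ Lognormal(μ,σ) then ln T ~ Normal(μ,σ), so the p-quantile of ln T is μ + z_p·σ.
ln(4190) = 8.34 and ln(6400) = 8.764; z_{0.25} = -0.6745, z_{0.73} = 0.6128.
σ = (8.764 − 8.34)/(0.6128 − (-0.6745)) = 0.329.
μ = 8.34 − (-0.6745)·0.329 = 8.562.
CV = √(exp(σ²)−1) = √(exp(0.1083)−1) = 0.338.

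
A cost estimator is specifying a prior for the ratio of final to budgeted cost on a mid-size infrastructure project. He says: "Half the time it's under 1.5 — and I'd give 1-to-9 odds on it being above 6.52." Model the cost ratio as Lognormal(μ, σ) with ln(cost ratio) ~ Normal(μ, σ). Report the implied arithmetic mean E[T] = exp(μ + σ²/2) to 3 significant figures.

If T ~ Lognormal(μ,σ) then ln T ~ Normal(μ,σ), so the p-quantile of ln T is μ + z_p·σ.
ln(1.5) = 0.4055 and ln(6.52) = 1.875; z_{0.5} = 0, z_{0.9} = 1.282.
σ = (1.875 − 0.4055)/(1.282 − (0)) = 1.147.
μ = 0.4055 − (0)·1.147 = 0.405.
E[T] = exp(μ + σ²/2) = exp(0.405 + 0.6573) = 2.89.

E[T] ≈ 2.89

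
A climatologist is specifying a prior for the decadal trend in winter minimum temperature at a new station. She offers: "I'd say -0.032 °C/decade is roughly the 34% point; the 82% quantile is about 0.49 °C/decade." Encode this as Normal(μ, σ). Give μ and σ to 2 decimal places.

μ = 0.13, σ = 0.39

For Normal(μ,σ), the p-quantile is μ + z_p·σ. Here z_{0.34} = -0.4125, z_{0.82} = 0.9154.
So -0.032 = μ − 0.4125σ and 0.49 = μ + 0.9154σ.
Subtracting: σ = (0.49 − -0.032)/(0.9154 − (-0.4125)) = 0.39.
Then μ = -0.032 − (-0.4125)·0.39 = 0.13.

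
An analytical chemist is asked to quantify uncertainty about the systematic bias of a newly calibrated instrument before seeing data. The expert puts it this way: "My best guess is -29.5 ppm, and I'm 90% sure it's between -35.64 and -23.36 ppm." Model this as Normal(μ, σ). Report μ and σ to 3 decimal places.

A symmetric 90% interval runs μ ± z·σ with z = 1.645.
Half-width = 6.14, so σ = 6.14/1.645 = 3.733.
μ is the stated best guess, -29.500.

μ = -29.500, σ = 3.733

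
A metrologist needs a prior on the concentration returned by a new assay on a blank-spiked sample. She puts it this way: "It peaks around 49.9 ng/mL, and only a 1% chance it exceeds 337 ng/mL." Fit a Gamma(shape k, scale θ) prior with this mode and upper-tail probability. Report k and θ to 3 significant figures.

k ≈ 1.98, θ ≈ 51.1

Gamma(k,θ) with k>1 has mode (k−1)θ, so θ = 49.9/(k−1).
Need P(X < 337) = 0.99 with θ tied to k this way. Start at k = 2, θ = 49.9: P(X<337) ≈ 0.991.
Too high — lower k to spread out. Iterating converges to k ≈ 1.98.
Then θ = 49.9/(1.98−1) ≈ 51.1.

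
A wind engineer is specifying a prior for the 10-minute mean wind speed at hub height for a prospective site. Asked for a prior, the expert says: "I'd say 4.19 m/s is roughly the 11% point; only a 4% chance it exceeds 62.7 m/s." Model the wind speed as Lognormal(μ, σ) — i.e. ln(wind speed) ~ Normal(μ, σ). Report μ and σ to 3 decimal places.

μ ≈ 2.547, σ ≈ 0.909

If T ~ Lognormal(μ,σ) then ln T ~ Normal(μ,σ), so the p-quantile of ln T is μ + z_p·σ.
ln(4.19) = 1.433 and ln(62.7) = 4.138; z_{0.11} = -1.227, z_{0.96} = 1.751.
σ = (4.138 − 1.433)/(1.751 − (-1.227)) = 0.909.
μ = 1.433 − (-1.227)·0.909 = 2.547.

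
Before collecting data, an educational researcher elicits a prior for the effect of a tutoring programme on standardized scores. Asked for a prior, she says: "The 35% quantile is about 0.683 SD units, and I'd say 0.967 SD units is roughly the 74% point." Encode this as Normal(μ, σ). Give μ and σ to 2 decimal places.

μ = 0.79, σ = 0.28

The p-quantile of Normal(μ,σ) is μ + z_p·σ, with z_{0.35} = -0.3853 and z_{0.74} = 0.6433.
Eliminate σ: μ = (z₂·x₁ − z₁·x₂)/(z₂ − z₁) = (0.6433·0.683 − (-0.3853)·0.967)/1.029 = 0.79.
Then σ = (x₂ − x₁)/(z₂ − z₁) = (0.967 − 0.683)/1.029 = 0.28.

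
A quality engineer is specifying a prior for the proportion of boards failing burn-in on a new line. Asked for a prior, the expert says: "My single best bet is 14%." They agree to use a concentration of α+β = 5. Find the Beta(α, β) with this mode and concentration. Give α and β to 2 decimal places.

α = 1.42, β = 3.58

For α,β > 1 the Beta mode is (α−1)/(α+β−2). With α+β = 5, the mode is (α−1)/3.
Set (α−1)/3 = 0.14 → α = 1 + 0.14·3 = 1.42.
β = 5 − α = 3.58.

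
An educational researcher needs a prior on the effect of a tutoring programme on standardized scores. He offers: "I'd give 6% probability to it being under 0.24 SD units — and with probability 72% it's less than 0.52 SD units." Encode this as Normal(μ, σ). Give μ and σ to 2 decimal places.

For Normal(μ,σ), the p-quantile is μ + z_p·σ. Here z_{0.06} = -1.555, z_{0.72} = 0.5828.
So 0.24 = μ − 1.555σ and 0.52 = μ + 0.5828σ.
Subtracting: σ = (0.52 − 0.24)/(0.5828 − (-1.555)) = 0.13.
Then μ = 0.24 − (-1.555)·0.13 = 0.44.

μ = 0.44, σ = 0.13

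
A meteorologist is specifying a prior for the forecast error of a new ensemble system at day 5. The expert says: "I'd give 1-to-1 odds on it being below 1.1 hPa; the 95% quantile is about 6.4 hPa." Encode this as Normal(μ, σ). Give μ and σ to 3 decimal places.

μ = 1.100, σ = 3.222

For Normal(μ,σ), the p-quantile is μ + z_p·σ. Here z_{0.5} = 0, z_{0.95} = 1.645.
So 1.1 = μ + 0σ and 6.4 = μ + 1.645σ.
Subtracting: σ = (6.4 − 1.1)/(1.645 − (0)) = 3.222.
Then μ = 1.1 − (0)·3.222 = 1.100.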